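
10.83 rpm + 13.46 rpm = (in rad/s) 2.544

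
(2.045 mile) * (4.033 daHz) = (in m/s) 1.327e+05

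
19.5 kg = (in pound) 42.99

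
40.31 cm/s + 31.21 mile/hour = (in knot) 27.9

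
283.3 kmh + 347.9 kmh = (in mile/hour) 392.2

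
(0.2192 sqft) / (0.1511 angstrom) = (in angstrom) 1.348e+19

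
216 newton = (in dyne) 2.16e+07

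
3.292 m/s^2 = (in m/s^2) 3.292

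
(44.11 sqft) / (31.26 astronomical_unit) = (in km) 8.763e-16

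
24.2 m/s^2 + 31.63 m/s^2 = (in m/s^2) 55.83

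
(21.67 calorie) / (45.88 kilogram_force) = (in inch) 7.934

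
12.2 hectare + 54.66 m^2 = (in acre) 30.16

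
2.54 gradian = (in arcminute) 137.2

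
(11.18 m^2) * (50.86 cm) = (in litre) 5686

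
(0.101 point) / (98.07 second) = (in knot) 7.062e-07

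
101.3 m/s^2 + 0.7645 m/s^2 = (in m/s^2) 102.1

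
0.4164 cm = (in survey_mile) 2.587e-06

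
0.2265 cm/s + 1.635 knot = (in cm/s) 84.34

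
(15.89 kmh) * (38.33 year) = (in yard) 5.835e+09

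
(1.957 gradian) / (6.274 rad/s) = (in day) 5.671e-08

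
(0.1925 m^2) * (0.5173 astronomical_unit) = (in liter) 1.49e+13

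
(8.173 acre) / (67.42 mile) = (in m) 0.3048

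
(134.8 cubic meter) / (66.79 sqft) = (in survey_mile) 0.0135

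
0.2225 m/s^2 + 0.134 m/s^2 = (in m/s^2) 0.3565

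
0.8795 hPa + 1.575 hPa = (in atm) 0.002422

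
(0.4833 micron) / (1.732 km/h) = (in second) 1.005e-06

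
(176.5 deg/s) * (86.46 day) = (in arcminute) 7.911e+10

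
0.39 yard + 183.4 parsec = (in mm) 5.659e+21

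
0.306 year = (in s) 9.65e+06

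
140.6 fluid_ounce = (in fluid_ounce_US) 140.6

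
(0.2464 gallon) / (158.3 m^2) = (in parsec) 1.91e-22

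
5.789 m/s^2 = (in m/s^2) 5.789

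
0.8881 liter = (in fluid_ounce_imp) 31.26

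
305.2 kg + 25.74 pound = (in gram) 3.169e+05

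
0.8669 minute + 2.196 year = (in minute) 1.154e+06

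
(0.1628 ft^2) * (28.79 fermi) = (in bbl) 2.739e-15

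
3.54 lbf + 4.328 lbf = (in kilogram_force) 3.569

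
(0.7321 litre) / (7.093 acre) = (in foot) 8.368e-08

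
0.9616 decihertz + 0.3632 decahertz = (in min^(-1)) 223.7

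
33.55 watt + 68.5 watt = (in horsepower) 0.1369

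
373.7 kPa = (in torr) 2803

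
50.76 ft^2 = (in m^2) 4.716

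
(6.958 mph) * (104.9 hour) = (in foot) 3.854e+06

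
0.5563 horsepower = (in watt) 414.8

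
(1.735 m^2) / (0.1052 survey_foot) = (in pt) 1.534e+05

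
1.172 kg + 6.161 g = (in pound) 2.597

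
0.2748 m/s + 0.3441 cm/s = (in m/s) 0.2782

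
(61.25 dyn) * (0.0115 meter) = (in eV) 4.396e+13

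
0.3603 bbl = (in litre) 57.28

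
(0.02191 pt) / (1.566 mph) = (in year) 3.501e-13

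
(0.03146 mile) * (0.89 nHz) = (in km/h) 1.622e-07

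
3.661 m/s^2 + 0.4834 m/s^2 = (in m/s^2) 4.144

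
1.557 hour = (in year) 0.0001777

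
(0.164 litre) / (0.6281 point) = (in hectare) 7.401e-05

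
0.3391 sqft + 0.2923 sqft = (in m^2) 0.05866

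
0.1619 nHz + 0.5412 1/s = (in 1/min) 32.47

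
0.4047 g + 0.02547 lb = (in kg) 0.01196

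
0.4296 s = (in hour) 0.0001193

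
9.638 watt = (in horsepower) 0.01292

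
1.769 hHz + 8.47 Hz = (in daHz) 18.54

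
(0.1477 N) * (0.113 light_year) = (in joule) 1.579e+14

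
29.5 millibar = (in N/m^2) 2950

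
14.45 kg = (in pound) 31.86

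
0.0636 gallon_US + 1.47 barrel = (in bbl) 1.472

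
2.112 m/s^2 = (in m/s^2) 2.112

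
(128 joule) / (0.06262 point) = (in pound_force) 1.303e+06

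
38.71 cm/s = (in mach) 0.001137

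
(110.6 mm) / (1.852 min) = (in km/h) 0.003583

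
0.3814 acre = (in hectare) 0.1543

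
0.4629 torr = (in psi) 0.008951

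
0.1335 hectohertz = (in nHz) 1.335e+10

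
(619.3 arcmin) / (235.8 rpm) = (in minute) 0.0001216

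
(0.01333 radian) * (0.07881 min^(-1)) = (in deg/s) 0.001003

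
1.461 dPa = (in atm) 1.442e-06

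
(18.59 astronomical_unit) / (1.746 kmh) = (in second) 5.734e+12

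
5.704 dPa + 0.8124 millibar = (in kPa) 0.08181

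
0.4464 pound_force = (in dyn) 1.986e+05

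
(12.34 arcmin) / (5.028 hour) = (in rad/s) 1.983e-07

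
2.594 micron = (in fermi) 2.594e+09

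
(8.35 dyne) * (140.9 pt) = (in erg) 41.5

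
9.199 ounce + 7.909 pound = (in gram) 3848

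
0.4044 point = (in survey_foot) 0.0004681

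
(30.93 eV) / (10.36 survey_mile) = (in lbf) 6.682e-23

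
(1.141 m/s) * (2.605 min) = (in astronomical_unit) 1.192e-09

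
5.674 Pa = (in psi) 0.0008229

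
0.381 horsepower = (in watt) 284.1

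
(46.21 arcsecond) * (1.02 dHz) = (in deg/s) 0.001309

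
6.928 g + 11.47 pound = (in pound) 11.49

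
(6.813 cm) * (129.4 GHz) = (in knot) 1.714e+10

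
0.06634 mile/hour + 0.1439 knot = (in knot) 0.2015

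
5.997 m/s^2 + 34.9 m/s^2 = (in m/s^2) 40.9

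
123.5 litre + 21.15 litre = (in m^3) 0.1447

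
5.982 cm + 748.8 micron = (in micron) 6.057e+04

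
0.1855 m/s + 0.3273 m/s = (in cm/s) 51.28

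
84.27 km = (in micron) 8.427e+10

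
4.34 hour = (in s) 1.562e+04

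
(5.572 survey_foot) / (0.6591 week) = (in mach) 1.251e-08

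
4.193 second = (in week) 6.933e-06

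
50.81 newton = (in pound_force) 11.42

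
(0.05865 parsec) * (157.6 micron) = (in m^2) 2.852e+11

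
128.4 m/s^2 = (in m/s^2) 128.4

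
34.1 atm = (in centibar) 3455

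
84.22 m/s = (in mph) 188.4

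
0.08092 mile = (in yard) 142.4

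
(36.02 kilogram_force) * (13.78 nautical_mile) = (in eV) 5.627e+25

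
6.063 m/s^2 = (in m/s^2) 6.063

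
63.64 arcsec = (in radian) 0.0003085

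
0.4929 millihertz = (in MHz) 4.929e-10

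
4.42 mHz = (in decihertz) 0.0442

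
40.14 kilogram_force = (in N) 393.6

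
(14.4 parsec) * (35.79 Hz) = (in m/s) 1.59e+19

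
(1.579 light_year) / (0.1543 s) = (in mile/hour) 2.166e+17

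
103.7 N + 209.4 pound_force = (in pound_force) 232.7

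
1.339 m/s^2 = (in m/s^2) 1.339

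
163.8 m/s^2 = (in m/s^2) 163.8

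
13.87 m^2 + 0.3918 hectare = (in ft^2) 4.232e+04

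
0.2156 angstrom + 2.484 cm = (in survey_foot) 0.0815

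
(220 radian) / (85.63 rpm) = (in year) 7.78e-07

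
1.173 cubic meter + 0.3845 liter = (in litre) 1173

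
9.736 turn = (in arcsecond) 1.262e+07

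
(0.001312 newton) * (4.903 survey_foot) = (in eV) 1.224e+16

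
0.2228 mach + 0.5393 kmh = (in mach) 0.2232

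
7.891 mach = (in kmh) 9673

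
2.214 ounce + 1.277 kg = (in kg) 1.34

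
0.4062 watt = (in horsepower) 0.0005447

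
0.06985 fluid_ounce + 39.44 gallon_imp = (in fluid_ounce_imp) 6310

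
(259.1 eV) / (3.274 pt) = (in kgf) 3.665e-15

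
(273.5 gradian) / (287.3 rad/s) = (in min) 0.0002492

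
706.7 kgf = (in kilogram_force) 706.7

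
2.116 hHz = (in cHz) 2.116e+04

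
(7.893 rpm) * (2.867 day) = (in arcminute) 7.039e+08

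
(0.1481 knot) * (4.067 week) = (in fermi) 1.874e+20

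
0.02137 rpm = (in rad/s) 0.002238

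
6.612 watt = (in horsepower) 0.008867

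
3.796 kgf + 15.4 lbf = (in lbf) 23.77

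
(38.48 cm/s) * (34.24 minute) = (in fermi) 7.905e+17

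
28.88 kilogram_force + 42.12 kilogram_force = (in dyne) 6.963e+07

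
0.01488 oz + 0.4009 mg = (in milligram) 422.2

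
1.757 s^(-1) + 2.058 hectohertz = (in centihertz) 2.076e+04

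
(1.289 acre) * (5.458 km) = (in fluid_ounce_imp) 1.002e+12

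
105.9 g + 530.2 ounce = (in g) 1.514e+04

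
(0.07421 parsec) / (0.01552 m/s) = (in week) 2.44e+11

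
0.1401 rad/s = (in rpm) 1.338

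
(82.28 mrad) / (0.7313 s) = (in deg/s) 6.446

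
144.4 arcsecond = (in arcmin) 2.407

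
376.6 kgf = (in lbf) 830.3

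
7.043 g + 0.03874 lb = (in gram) 24.62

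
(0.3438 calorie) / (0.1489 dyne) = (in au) 6.458e-06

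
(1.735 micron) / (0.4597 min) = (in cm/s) 6.29e-06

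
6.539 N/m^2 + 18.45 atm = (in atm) 18.45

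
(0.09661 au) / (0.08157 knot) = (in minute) 5.74e+09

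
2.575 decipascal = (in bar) 2.575e-06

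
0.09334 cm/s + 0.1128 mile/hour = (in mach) 0.0001508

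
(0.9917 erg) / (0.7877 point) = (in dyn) 35.69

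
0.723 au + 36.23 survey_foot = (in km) 1.082e+08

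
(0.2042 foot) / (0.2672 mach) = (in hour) 1.9e-07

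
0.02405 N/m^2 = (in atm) 2.374e-07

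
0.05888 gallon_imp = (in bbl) 0.001684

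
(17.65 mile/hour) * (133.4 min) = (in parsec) 2.047e-12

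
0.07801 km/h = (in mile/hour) 0.04847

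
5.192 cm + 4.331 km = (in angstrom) 4.331e+13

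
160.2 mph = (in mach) 0.2103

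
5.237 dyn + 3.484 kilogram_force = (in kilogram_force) 3.484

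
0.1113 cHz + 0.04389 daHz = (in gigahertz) 4.4e-10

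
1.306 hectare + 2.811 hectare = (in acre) 10.17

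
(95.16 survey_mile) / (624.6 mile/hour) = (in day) 0.006348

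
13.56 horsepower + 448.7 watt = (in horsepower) 14.16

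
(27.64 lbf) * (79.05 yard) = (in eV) 5.547e+22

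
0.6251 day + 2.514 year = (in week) 131.2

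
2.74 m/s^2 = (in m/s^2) 2.74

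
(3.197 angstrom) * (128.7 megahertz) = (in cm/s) 4.115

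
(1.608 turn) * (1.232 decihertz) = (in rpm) 11.89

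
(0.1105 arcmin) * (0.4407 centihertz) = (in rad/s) 1.417e-07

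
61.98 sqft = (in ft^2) 61.98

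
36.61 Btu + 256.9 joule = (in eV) 2.427e+23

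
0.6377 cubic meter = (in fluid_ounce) 2.156e+04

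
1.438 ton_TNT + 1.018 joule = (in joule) 6.017e+09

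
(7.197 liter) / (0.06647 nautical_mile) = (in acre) 1.445e-08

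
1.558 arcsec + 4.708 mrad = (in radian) 0.004716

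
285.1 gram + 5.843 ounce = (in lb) 0.9937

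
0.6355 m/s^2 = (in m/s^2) 0.6355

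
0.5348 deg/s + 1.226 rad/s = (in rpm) 11.8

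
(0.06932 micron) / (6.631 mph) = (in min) 3.897e-10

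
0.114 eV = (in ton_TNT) 4.365e-30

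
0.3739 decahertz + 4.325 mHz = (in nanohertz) 3.743e+09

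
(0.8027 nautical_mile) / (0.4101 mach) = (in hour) 0.002957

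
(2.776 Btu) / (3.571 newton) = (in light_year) 8.669e-14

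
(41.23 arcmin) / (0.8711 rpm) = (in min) 0.002191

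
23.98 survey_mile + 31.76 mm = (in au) 2.58e-07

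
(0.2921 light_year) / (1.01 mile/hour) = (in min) 1.02e+14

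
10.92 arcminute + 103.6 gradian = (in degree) 93.42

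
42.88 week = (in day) 300.2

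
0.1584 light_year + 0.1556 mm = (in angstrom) 1.499e+25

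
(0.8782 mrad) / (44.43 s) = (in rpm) 0.0001888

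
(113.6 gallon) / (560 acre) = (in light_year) 2.006e-23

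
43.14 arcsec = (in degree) 0.01198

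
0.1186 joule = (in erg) 1.186e+06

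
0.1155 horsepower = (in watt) 86.13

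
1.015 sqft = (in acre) 2.33e-05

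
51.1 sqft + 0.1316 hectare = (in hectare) 0.1321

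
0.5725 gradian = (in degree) 0.5152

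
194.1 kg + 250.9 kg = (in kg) 445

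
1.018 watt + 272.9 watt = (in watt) 273.9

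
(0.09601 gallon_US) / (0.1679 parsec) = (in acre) 1.733e-23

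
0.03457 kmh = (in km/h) 0.03457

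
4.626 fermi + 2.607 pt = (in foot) 0.003017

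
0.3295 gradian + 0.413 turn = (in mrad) 2600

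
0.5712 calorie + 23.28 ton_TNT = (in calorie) 2.328e+10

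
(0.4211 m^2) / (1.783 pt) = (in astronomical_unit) 4.475e-09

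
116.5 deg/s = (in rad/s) 2.033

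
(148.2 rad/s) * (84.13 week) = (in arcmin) 2.592e+13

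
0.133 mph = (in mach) 0.0001746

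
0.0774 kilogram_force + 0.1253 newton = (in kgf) 0.09018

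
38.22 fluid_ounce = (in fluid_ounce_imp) 39.78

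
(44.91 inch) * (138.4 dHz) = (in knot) 30.69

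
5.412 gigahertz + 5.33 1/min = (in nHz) 5.412e+18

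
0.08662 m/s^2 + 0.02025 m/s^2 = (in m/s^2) 0.1069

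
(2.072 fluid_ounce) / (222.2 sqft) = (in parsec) 9.62e-23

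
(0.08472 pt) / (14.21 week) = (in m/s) 3.478e-12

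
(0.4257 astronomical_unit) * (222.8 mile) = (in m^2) 2.283e+16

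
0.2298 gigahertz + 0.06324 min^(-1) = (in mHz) 2.298e+11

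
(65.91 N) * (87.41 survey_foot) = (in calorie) 419.7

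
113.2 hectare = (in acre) 279.7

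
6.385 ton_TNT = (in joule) 2.671e+10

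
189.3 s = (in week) 0.000313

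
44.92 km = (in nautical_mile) 24.25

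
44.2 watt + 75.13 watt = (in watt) 119.3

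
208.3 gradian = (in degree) 187.5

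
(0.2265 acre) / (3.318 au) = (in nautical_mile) 9.971e-13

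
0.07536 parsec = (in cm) 2.325e+17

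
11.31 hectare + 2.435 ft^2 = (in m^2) 1.131e+05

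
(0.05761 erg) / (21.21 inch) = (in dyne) 0.001069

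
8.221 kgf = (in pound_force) 18.12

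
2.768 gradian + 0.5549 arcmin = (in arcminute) 150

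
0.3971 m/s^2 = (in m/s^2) 0.3971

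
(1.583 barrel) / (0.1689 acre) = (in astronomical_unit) 2.461e-15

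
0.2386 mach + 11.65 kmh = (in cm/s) 8448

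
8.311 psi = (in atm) 0.5655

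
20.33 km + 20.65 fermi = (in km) 20.33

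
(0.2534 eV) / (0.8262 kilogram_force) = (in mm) 5.011e-18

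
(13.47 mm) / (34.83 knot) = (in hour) 2.088e-07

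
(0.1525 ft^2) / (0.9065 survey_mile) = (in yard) 1.062e-05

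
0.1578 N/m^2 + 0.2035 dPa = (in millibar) 0.001782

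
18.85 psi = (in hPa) 1300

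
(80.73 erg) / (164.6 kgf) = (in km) 5.001e-12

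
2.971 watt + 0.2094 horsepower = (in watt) 159.1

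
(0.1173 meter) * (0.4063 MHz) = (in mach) 140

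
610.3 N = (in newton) 610.3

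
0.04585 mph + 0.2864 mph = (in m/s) 0.1485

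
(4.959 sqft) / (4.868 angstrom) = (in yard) 1.035e+09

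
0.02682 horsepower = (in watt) 20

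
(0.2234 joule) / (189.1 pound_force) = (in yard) 0.0002904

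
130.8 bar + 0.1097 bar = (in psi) 1899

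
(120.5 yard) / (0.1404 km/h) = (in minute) 47.09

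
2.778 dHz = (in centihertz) 27.78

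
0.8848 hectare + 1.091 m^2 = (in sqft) 9.525e+04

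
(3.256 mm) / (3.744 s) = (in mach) 2.554e-06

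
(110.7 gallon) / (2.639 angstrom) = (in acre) 3.924e+05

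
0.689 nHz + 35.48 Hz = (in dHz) 354.8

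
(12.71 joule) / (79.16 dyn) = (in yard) 1.756e+04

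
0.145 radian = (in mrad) 145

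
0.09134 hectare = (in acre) 0.2257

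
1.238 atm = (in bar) 1.254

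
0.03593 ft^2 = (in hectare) 3.338e-07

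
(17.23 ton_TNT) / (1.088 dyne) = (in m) 6.626e+15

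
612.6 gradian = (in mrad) 9623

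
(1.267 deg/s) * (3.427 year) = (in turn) 3.804e+05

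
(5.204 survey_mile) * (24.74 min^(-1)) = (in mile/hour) 7725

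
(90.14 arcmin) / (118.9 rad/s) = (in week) 3.646e-10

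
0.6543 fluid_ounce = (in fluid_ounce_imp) 0.681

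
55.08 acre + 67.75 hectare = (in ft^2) 9.692e+06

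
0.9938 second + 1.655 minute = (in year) 3.18e-06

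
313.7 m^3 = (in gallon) 8.287e+04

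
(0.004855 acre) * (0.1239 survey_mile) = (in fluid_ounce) 1.325e+08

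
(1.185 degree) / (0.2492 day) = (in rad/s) 9.606e-07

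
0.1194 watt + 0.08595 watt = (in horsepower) 0.0002754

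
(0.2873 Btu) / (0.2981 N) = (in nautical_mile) 0.549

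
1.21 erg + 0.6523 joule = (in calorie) 0.1559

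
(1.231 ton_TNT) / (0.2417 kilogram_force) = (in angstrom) 2.173e+19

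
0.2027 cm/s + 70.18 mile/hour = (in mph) 70.18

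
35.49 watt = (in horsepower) 0.04759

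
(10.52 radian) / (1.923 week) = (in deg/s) 0.0005183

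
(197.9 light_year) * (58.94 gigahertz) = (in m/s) 1.104e+29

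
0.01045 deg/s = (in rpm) 0.001742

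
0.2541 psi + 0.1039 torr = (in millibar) 17.66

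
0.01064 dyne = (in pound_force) 2.392e-08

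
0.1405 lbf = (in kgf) 0.06373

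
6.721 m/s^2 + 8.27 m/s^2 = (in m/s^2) 14.99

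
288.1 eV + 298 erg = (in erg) 298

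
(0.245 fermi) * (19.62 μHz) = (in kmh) 1.73e-20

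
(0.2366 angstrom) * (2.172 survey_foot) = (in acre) 3.871e-15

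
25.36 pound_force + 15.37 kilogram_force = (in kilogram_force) 26.87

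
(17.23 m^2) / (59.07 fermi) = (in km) 2.917e+11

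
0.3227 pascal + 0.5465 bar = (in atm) 0.5394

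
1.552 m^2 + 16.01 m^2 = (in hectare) 0.001756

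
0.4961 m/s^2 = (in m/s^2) 0.4961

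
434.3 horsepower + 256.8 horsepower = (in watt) 5.154e+05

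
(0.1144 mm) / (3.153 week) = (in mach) 1.762e-13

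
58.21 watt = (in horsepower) 0.07806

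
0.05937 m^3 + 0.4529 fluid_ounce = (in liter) 59.38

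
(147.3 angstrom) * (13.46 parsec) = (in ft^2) 6.585e+10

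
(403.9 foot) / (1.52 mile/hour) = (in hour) 0.05033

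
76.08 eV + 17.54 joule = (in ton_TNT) 4.192e-09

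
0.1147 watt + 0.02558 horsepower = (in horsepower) 0.02573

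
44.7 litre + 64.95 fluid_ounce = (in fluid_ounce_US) 1576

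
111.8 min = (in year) 0.0002127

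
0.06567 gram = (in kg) 6.567e-05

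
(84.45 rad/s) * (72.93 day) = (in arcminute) 1.829e+12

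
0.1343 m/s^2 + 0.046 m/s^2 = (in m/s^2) 0.1803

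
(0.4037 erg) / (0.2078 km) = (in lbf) 4.367e-11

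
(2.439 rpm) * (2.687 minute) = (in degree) 2359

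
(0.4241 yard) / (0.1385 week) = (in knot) 8.999e-06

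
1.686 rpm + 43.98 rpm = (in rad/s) 4.782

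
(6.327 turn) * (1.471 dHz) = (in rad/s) 5.848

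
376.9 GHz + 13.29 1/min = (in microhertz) 3.769e+17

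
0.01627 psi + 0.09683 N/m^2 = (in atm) 0.001108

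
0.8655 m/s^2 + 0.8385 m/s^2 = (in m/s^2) 1.704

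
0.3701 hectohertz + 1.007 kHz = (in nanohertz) 1.044e+12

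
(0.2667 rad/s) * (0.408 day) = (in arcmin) 3.232e+07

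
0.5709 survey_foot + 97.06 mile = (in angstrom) 1.562e+15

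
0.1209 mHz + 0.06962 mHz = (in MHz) 1.905e-10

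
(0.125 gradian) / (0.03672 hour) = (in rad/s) 1.485e-05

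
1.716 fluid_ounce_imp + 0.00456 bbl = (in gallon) 0.2044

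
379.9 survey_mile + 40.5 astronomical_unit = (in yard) 6.626e+12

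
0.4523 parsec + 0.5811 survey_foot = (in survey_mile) 8.672e+12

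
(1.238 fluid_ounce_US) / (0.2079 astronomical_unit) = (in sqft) 1.267e-14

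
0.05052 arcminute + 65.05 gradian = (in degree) 58.55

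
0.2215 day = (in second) 1.914e+04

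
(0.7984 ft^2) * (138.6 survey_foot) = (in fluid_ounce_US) 1.06e+05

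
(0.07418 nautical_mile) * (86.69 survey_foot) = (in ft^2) 3.907e+04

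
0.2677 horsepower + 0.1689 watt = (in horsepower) 0.2679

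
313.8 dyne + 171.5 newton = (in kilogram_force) 17.49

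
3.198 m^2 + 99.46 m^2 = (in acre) 0.02537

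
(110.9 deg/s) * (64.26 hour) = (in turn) 7.126e+04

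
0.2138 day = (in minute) 307.9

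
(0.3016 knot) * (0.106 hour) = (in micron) 5.921e+07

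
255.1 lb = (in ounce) 4082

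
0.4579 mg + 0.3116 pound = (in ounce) 4.986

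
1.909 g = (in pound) 0.004209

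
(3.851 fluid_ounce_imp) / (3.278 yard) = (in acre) 9.02e-09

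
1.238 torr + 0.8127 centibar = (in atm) 0.00965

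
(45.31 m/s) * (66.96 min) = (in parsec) 5.899e-12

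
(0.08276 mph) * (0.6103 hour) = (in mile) 0.05051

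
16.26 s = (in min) 0.271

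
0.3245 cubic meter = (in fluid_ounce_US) 1.097e+04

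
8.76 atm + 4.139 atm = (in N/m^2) 1.307e+06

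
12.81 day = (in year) 0.0351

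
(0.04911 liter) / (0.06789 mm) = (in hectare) 7.234e-05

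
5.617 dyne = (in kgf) 5.728e-06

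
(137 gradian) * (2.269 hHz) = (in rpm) 4663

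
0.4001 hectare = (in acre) 0.9887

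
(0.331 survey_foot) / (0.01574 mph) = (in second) 14.34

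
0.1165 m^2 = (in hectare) 1.165e-05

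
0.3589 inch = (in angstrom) 9.116e+07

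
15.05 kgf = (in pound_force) 33.18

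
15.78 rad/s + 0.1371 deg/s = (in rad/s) 15.78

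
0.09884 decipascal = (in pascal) 0.009884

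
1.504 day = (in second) 1.299e+05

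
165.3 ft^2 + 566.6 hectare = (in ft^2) 6.099e+07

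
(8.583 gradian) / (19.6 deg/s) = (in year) 1.25e-08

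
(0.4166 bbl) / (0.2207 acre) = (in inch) 0.00292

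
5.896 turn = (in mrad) 3.705e+04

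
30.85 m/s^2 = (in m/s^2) 30.85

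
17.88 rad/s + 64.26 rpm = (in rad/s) 24.61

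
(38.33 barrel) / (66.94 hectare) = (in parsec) 2.95e-22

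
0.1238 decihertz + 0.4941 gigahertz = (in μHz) 4.941e+14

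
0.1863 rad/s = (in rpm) 1.779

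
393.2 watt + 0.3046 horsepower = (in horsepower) 0.8319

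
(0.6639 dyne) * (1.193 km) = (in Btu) 7.507e-06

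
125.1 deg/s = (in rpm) 20.85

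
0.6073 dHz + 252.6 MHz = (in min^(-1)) 1.516e+10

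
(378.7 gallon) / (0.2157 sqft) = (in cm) 7154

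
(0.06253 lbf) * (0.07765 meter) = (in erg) 2.16e+05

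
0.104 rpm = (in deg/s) 0.624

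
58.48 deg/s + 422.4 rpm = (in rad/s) 45.25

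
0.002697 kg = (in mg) 2697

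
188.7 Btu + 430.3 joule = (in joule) 1.995e+05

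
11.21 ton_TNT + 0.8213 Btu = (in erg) 4.69e+17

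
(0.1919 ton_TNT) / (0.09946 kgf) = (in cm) 8.232e+10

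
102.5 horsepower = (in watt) 7.643e+04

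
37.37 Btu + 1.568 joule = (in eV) 2.461e+23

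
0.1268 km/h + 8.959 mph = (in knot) 7.854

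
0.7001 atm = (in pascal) 7.094e+04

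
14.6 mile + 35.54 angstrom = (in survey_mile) 14.6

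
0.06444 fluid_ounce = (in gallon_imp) 0.0004192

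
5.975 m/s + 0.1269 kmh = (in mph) 13.44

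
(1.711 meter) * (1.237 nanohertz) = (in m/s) 2.117e-09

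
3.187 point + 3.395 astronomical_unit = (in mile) 3.156e+08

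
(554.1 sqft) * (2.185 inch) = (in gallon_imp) 628.4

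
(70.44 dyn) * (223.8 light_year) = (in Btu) 1.414e+12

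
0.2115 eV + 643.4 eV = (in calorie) 2.465e-17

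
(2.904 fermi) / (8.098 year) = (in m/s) 1.137e-23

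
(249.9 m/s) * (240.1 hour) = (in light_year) 2.283e-08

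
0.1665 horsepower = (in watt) 124.2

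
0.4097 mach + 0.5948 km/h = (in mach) 0.4102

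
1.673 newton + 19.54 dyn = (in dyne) 1.673e+05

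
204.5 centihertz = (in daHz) 0.2045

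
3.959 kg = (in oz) 139.6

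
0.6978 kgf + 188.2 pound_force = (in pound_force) 189.7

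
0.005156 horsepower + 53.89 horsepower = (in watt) 4.019e+04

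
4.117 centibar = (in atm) 0.04063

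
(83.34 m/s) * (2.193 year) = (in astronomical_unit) 0.03853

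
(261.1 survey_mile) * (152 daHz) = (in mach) 1.876e+06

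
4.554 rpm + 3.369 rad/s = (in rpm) 36.73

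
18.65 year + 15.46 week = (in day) 6915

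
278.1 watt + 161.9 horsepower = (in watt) 1.21e+05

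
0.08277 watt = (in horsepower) 0.000111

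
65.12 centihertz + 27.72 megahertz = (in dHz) 2.772e+08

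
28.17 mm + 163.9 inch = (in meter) 4.191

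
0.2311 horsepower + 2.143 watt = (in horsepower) 0.234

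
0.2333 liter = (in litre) 0.2333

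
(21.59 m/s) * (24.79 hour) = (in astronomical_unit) 1.288e-05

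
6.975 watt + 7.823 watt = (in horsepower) 0.01984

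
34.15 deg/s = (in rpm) 5.692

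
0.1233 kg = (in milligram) 1.233e+05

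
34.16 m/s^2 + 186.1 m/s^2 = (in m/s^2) 220.3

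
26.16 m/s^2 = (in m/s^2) 26.16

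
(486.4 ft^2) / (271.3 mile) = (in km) 1.035e-07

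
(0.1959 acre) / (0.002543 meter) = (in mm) 3.117e+08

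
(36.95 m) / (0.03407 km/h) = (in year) 0.0001238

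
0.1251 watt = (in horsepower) 0.0001678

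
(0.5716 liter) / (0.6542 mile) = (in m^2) 5.429e-07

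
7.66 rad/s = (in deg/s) 438.9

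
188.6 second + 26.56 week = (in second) 1.606e+07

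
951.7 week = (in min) 9.593e+06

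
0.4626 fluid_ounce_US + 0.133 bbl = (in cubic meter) 0.02116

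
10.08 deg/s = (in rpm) 1.68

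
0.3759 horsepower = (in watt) 280.3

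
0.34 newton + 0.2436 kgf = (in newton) 2.729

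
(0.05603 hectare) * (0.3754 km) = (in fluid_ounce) 7.112e+09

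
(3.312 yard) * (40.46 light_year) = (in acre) 2.865e+14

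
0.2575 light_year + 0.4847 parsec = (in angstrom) 1.739e+26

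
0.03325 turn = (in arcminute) 718.2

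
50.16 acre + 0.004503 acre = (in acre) 50.16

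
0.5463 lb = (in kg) 0.2478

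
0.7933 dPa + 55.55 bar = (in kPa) 5555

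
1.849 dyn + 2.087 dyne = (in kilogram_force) 4.014e-06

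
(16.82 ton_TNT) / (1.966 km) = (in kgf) 3.65e+06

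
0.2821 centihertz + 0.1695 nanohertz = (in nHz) 2.821e+06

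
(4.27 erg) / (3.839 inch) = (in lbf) 9.844e-07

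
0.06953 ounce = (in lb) 0.004346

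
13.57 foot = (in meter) 4.136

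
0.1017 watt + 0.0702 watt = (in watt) 0.1719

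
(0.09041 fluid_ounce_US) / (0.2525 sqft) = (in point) 0.3231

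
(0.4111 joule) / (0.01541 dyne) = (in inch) 1.05e+08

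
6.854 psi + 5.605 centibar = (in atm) 0.5217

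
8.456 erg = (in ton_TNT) 2.021e-16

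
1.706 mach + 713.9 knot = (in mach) 2.785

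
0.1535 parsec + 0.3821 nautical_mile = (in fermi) 4.737e+30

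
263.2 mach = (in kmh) 3.226e+05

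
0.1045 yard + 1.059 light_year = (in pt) 2.84e+19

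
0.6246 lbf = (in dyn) 2.778e+05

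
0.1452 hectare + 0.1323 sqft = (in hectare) 0.1452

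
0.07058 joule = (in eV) 4.405e+17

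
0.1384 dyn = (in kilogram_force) 1.411e-07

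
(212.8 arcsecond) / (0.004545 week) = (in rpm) 3.584e-06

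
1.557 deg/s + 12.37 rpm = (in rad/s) 1.323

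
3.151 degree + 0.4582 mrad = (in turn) 0.008826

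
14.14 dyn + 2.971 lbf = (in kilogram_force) 1.348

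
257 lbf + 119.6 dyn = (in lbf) 257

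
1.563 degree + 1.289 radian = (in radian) 1.316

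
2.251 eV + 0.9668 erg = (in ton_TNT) 2.311e-17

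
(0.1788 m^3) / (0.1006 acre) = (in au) 2.936e-15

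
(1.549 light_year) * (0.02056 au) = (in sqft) 4.852e+26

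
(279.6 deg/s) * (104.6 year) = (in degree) 9.223e+11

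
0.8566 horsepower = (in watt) 638.8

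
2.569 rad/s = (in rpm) 24.53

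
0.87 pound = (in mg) 3.946e+05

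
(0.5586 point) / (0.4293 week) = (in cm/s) 7.59e-08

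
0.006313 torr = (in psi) 0.0001221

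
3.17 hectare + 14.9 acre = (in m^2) 9.2e+04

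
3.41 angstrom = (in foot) 1.119e-09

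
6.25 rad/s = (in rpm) 59.68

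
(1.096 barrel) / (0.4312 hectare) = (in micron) 40.41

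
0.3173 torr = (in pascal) 42.3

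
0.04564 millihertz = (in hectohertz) 4.564e-07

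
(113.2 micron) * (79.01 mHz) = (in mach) 2.627e-08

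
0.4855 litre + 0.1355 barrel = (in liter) 22.03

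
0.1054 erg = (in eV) 6.579e+10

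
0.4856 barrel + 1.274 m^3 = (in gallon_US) 357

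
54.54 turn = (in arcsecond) 7.068e+07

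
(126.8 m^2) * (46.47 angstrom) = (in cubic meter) 5.892e-07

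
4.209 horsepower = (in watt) 3139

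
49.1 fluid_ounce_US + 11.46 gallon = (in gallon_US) 11.84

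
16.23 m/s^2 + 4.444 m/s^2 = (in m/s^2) 20.67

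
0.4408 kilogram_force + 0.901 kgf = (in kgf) 1.342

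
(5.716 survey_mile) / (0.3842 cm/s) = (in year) 0.07592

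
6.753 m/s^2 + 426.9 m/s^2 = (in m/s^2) 433.7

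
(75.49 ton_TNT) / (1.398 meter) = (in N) 2.259e+11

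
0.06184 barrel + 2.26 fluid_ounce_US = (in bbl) 0.06226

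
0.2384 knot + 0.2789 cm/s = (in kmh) 0.4516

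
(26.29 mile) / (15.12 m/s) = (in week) 0.004627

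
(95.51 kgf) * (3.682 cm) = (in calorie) 8.243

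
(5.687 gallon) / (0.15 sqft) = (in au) 1.033e-11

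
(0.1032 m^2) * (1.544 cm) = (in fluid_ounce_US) 53.88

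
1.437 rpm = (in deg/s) 8.622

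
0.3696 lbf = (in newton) 1.644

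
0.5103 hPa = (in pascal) 51.03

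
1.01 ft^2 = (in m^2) 0.09383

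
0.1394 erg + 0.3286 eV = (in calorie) 3.332e-09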